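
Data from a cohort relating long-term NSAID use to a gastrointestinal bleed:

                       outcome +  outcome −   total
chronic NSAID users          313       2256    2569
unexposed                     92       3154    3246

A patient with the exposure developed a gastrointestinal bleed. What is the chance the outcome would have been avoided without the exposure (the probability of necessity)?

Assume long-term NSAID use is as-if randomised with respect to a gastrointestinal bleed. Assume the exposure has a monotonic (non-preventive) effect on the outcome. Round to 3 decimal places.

PN ≈ 0.767

p₁ = P(outcome | exposed) = 313/2569 = 0.12184
p₀ = P(outcome | unexposed) = 92/3246 = 0.028343
Under exogeneity and monotonicity, PN = (p₁ − p₀) / p₁.
PN = (0.12184 − 0.028343) / 0.12184 = 0.093495 / 0.12184 ≈ 0.7674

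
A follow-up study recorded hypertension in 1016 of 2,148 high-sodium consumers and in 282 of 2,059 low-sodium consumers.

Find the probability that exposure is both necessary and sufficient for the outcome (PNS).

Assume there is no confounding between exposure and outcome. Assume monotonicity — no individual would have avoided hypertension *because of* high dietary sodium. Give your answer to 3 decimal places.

p₁ = P(outcome | exposed) = 1016/2148 = 0.473
p₀ = P(outcome | unexposed) = 282/2059 = 0.13696
Under exogeneity and monotonicity, PNS = p₁ − p₀.
PNS = 0.473 − 0.13696 = 0.33604

PNS ≈ 0.336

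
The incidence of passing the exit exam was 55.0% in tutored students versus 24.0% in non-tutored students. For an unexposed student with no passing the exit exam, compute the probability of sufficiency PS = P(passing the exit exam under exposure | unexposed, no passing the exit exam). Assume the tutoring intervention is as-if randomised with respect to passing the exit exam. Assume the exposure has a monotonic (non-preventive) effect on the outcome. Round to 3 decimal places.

PS ≈ 0.408

p₁ = 0.55, p₀ = 0.24.
Under exogeneity and monotonicity, PS = (p₁ − p₀) / (1 − p₀).
PS = (0.55 − 0.24) / (1 − 0.24) = 0.31 / 0.76 ≈ 0.4079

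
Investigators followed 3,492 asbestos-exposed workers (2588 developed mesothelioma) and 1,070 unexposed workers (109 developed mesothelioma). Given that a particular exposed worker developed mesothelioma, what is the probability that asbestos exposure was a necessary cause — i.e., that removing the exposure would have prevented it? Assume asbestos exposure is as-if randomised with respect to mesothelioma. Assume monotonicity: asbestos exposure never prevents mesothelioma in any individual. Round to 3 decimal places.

p₁ = P(outcome | exposed) = 2588/3492 = 0.74112
p₀ = P(outcome | unexposed) = 109/1070 = 0.10187
Under exogeneity and monotonicity, PN = (p₁ − p₀) / p₁.
PN = (0.74112 − 0.10187) / 0.74112 = 0.63925 / 0.74112 ≈ 0.8625

PN ≈ 0.863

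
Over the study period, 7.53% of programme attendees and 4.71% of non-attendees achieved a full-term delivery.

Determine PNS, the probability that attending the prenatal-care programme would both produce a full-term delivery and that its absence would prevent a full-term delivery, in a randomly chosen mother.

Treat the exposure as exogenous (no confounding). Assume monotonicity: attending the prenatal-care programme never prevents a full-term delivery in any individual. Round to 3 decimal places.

PNS ≈ 0.028

p₁ = 0.0753, p₀ = 0.0471.
Under exogeneity and monotonicity, PNS = p₁ − p₀.
PNS = 0.0753 − 0.0471 = 0.0282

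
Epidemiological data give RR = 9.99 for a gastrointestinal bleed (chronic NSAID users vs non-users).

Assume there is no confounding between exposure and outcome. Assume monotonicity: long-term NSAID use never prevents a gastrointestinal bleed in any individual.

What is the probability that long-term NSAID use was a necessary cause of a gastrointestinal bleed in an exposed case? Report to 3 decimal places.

Under exogeneity and monotonicity, PN = (RR − 1) / RR = 1 − 1/RR.
PN = (9.99 − 1) / 9.99 = 8.99 / 9.99 ≈ 0.8999

PN ≈ 0.900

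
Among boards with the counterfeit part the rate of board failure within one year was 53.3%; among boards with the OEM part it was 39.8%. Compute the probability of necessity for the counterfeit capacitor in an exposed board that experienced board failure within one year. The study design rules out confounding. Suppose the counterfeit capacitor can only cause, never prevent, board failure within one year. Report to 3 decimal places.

p₁ = 0.533, p₀ = 0.398.
Under exogeneity and monotonicity, PN = (p₁ − p₀) / p₁.
PN = (0.533 − 0.398) / 0.533 = 0.135 / 0.533 ≈ 0.2533

PN ≈ 0.253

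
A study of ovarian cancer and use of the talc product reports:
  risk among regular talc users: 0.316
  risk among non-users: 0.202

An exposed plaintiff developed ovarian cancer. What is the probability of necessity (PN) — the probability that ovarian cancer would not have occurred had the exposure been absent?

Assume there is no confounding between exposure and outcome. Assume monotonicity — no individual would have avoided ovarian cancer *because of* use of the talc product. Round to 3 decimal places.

Let p₁ = 0.316, p₀ = 0.202.
Under exogeneity and monotonicity, PN = (p₁ − p₀) / p₁.
PN = (0.316 − 0.202) / 0.316 = 0.114 / 0.316 ≈ 0.3608

PN ≈ 0.361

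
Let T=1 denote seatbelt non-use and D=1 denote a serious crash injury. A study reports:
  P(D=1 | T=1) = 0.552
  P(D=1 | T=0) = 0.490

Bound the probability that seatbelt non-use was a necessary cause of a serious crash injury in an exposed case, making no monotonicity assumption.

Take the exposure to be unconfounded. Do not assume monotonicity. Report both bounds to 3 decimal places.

Let p₁ = 0.552, p₀ = 0.49.
Under exogeneity alone the bounds on PN are max{0,(p₁−p₀)/p₁} ≤ PN ≤ min{1,(1−p₀)/p₁}.
  lower = (p₁ − p₀)/p₁ = 0.062 / 0.552 ≈ 0.1123
  upper = min{1, (1 − p₀)/p₁} = 0.51 / 0.552 ≈ 0.9239

0.112 ≤ PN ≤ 0.924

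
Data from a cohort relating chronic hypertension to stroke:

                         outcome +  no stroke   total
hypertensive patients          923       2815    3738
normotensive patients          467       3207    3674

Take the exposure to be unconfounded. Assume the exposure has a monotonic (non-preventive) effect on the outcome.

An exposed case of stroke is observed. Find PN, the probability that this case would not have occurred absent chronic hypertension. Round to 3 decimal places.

PN ≈ 0.485

p₁ = P(outcome | exposed) = 923/3738 = 0.24692
p₀ = P(outcome | unexposed) = 467/3674 = 0.12711
Under exogeneity and monotonicity, PN = (p₁ − p₀) / p₁.
PN = (0.24692 − 0.12711) / 0.24692 = 0.11981 / 0.24692 ≈ 0.4852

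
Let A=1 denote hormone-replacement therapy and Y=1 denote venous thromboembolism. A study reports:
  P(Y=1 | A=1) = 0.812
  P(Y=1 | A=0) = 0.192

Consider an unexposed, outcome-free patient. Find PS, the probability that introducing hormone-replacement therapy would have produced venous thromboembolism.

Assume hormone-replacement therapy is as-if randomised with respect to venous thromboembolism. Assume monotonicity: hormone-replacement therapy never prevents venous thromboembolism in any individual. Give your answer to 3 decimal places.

Let p₁ = 0.812, p₀ = 0.192.
Under exogeneity and monotonicity, PS = (p₁ − p₀) / (1 − p₀).
PS = (0.812 − 0.192) / (1 − 0.192) = 0.62 / 0.808 ≈ 0.7673

PS ≈ 0.767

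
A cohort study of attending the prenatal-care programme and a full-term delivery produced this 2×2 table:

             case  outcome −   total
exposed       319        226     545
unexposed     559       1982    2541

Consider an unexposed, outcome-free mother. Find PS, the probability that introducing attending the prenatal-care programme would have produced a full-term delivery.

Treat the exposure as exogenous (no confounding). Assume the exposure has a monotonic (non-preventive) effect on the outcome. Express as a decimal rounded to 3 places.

PS ≈ 0.468

p₁ = P(outcome | exposed) = 319/545 = 0.58532
p₀ = P(outcome | unexposed) = 559/2541 = 0.21999
Under exogeneity and monotonicity, PS = (p₁ − p₀)/(1 − p₀).
PS = (0.58532 − 0.21999) / 0.78001 ≈ 0.4684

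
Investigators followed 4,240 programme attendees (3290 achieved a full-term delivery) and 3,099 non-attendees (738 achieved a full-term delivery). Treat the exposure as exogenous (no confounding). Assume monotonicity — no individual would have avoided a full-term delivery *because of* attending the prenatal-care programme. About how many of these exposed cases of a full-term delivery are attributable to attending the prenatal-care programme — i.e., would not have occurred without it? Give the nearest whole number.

about 2280 cases

p₁ = P(outcome | exposed) = 3290/4240 = 0.77594
p₀ = P(outcome | unexposed) = 738/3099 = 0.23814
PN = (p₁ − p₀)/p₁ = (0.77594 − 0.23814) / 0.77594 ≈ 0.69309.
Attributable cases ≈ PN × (exposed cases) = 0.69309 × 3290 ≈ 2280.28.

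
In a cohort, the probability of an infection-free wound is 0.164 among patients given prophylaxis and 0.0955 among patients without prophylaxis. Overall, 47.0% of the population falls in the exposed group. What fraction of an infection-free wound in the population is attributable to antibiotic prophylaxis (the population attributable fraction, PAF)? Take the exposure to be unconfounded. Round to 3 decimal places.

Let p₁ = 0.164, p₀ = 0.0955.
Overall risk P(Y=1) = π·p₁ + (1−π)·p₀ = 0.47×0.164 + 0.53×0.0955 = 0.1277.
Under exogeneity, PAF = [P(Y=1) − p₀] / P(Y=1).
PAF = (0.1277 − 0.0955) / 0.1277 ≈ 0.2521

PAF ≈ 0.252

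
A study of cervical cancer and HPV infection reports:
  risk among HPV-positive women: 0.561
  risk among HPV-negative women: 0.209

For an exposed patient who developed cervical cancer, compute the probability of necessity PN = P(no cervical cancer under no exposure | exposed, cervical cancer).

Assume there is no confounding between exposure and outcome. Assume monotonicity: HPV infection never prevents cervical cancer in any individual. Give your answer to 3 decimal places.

PN ≈ 0.627

Let p₁ = 0.561, p₀ = 0.209.
Under exogeneity and monotonicity, PN = (p₁ − p₀) / p₁.
PN = (0.561 − 0.209) / 0.561 = 0.352 / 0.561 ≈ 0.6275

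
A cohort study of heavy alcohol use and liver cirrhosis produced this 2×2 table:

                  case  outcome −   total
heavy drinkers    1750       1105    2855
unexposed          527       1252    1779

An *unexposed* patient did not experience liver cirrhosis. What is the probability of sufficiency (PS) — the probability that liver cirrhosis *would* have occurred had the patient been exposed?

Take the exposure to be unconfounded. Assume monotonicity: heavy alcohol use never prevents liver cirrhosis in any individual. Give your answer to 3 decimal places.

p₁ = P(outcome | exposed) = 1750/2855 = 0.61296
p₀ = P(outcome | unexposed) = 527/1779 = 0.29623
Under exogeneity and monotonicity, PS = (p₁ − p₀) / (1 − p₀).
PS = (0.61296 − 0.29623) / (1 − 0.29623) = 0.31673 / 0.70377 ≈ 0.4500

PS ≈ 0.450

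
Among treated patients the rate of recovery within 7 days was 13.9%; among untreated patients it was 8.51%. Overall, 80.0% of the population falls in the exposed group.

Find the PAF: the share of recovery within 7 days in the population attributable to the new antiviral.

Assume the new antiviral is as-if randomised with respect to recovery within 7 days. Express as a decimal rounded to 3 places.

p₁ = 0.139, p₀ = 0.0851.
Overall risk P(Y=1) = π·p₁ + (1−π)·p₀ = 0.8×0.139 + 0.2×0.0851 = 0.12822.
Under exogeneity, PAF = [P(Y=1) − p₀] / P(Y=1).
PAF = (0.12822 − 0.0851) / 0.12822 ≈ 0.3363

PAF ≈ 0.336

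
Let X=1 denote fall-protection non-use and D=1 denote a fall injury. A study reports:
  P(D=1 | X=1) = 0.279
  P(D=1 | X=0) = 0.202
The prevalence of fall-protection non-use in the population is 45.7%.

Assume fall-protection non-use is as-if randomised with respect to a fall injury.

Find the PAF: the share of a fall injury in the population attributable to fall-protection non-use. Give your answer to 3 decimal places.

Let p₁ = 0.279, p₀ = 0.202.
Overall risk P(Y=1) = π·p₁ + (1−π)·p₀ = 0.457×0.279 + 0.543×0.202 = 0.23719.
Under exogeneity, PAF = [P(Y=1) − p₀] / P(Y=1).
PAF = (0.23719 − 0.202) / 0.23719 ≈ 0.1484

PAF ≈ 0.148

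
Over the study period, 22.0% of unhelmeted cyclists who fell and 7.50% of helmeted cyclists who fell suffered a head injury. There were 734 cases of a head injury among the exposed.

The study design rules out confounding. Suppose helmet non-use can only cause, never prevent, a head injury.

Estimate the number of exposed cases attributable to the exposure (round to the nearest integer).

p₁ = 0.22, p₀ = 0.075.
PN = (p₁ − p₀)/p₁ = (0.22 − 0.075) / 0.22 ≈ 0.65909.
Attributable cases ≈ PN × (exposed cases) = 0.65909 × 734 ≈ 483.77.

about 484 cases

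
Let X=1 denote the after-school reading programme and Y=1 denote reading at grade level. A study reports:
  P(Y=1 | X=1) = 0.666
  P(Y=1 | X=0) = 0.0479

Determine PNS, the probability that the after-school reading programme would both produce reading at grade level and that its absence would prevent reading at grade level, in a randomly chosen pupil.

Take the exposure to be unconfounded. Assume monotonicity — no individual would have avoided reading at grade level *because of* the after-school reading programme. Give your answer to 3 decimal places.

Let p₁ = 0.666, p₀ = 0.0479.
Under exogeneity and monotonicity, PNS = p₁ − p₀.
PNS = 0.666 − 0.0479 = 0.6181

PNS ≈ 0.618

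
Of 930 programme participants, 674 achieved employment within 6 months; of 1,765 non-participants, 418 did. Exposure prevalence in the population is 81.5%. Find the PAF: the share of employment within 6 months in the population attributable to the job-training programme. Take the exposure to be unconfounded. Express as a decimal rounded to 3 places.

PAF ≈ 0.627

p₁ = P(outcome | exposed) = 674/930 = 0.72473
p₀ = P(outcome | unexposed) = 418/1765 = 0.23683
Overall risk P(Y=1) = π·p₁ + (1−π)·p₀ = 0.815×0.72473 + 0.185×0.23683 = 0.63447.
Under exogeneity, PAF = [P(Y=1) − p₀] / P(Y=1).
PAF = (0.63447 − 0.23683) / 0.63447 ≈ 0.6267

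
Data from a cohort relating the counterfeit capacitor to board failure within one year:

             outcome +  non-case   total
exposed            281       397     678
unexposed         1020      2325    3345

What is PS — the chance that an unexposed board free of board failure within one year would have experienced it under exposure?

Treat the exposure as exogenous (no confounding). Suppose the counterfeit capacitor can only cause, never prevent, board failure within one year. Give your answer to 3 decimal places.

PS ≈ 0.158

p₁ = P(outcome | exposed) = 281/678 = 0.41445
p₀ = P(outcome | unexposed) = 1020/3345 = 0.30493
Under exogeneity and monotonicity, PS = (p₁ − p₀) / (1 − p₀).
PS = (0.41445 − 0.30493) / (1 − 0.30493) = 0.10952 / 0.69507 ≈ 0.1576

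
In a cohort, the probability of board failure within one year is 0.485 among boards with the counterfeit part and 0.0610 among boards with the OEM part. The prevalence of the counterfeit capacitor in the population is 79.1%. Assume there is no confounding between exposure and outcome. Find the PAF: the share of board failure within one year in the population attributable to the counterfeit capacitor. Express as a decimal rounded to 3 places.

PAF ≈ 0.846

Let p₁ = 0.485, p₀ = 0.061.
Overall risk P(Y=1) = π·p₁ + (1−π)·p₀ = 0.791×0.485 + 0.209×0.061 = 0.39638.
Under exogeneity, PAF = [P(Y=1) − p₀] / P(Y=1).
PAF = (0.39638 − 0.061) / 0.39638 ≈ 0.8461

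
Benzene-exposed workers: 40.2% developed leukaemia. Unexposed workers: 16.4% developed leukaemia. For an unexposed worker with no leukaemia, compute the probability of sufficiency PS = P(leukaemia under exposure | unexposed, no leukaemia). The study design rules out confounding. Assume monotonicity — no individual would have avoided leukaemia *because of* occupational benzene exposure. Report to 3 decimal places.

p₁ = 0.402, p₀ = 0.164.
Under exogeneity and monotonicity, PS = (p₁ − p₀) / (1 − p₀).
PS = (0.402 − 0.164) / (1 − 0.164) = 0.238 / 0.836 ≈ 0.2847

PS ≈ 0.285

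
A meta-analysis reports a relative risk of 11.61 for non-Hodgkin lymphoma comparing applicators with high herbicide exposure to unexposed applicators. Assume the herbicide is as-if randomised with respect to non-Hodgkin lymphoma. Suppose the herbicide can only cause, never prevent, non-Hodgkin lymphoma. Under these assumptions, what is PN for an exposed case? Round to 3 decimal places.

Under exogeneity and monotonicity, PN = (RR − 1) / RR = 1 − 1/RR.
PN = (11.61 − 1) / 11.61 = 10.61 / 11.61 ≈ 0.9139

PN ≈ 0.914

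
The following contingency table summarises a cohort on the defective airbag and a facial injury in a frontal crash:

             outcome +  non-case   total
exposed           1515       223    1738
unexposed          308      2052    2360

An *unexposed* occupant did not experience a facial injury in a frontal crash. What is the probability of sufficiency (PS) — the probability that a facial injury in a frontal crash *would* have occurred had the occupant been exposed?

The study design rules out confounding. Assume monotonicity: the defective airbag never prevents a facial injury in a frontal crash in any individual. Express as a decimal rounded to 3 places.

PS ≈ 0.852

p₁ = P(outcome | exposed) = 1515/1738 = 0.87169
p₀ = P(outcome | unexposed) = 308/2360 = 0.13051
Under exogeneity and monotonicity, PS = (p₁ − p₀) / (1 − p₀).
PS = (0.87169 − 0.13051) / (1 − 0.13051) = 0.74118 / 0.86949 ≈ 0.8524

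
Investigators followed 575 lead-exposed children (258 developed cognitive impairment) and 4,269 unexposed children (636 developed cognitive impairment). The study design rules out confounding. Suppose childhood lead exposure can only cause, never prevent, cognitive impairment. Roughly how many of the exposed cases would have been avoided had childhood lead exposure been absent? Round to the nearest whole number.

about 172 cases

p₁ = P(outcome | exposed) = 258/575 = 0.4487
p₀ = P(outcome | unexposed) = 636/4269 = 0.14898
PN = (p₁ − p₀)/p₁ = (0.4487 − 0.14898) / 0.4487 ≈ 0.66797.
Attributable cases ≈ PN × (exposed cases) = 0.66797 × 258 ≈ 172.34.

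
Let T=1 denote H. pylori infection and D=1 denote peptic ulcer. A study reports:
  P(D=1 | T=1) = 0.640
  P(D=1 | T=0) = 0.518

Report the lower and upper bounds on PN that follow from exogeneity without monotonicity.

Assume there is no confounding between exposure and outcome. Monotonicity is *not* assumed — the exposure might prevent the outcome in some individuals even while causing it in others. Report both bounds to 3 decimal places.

Let p₁ = 0.64, p₀ = 0.518.
Under exogeneity alone the bounds on PN are max{0,(p₁−p₀)/p₁} ≤ PN ≤ min{1,(1−p₀)/p₁}.
  lower = (p₁ − p₀)/p₁ = 0.122 / 0.64 ≈ 0.1906
  upper = min{1, (1 − p₀)/p₁} = 0.482 / 0.64 ≈ 0.7531

0.191 ≤ PN ≤ 0.753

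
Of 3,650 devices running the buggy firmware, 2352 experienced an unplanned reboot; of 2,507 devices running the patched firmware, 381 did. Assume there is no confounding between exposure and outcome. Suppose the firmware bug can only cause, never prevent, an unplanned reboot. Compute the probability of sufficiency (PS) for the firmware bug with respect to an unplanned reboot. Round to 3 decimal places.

PS ≈ 0.581

p₁ = P(outcome | exposed) = 2352/3650 = 0.64438
p₀ = P(outcome | unexposed) = 381/2507 = 0.15197
Under exogeneity and monotonicity, PS = (p₁ − p₀) / (1 − p₀).
PS = (0.64438 − 0.15197) / (1 − 0.15197) = 0.49241 / 0.84803 ≈ 0.5807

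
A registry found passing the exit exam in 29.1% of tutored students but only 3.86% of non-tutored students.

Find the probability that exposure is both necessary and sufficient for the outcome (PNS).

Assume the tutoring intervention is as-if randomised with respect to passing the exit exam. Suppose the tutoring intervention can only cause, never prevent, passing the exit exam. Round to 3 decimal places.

PNS ≈ 0.252

p₁ = 0.291, p₀ = 0.0386.
Under exogeneity and monotonicity, PNS = p₁ − p₀.
PNS = 0.291 − 0.0386 = 0.2524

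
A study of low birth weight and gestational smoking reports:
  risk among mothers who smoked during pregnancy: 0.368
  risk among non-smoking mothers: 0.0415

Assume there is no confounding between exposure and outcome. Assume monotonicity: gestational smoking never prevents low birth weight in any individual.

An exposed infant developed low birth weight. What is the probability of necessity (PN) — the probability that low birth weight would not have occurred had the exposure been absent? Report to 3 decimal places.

Let p₁ = 0.368, p₀ = 0.0415.
Under exogeneity and monotonicity, PN = (p₁ − p₀) / p₁.
PN = (0.368 − 0.0415) / 0.368 = 0.3265 / 0.368 ≈ 0.8872

PN ≈ 0.887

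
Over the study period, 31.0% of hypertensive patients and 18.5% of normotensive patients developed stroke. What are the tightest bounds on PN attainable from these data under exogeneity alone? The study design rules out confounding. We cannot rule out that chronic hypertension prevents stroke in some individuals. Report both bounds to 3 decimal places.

p₁ = 0.31, p₀ = 0.185.
Under exogeneity alone the bounds on PN are max{0,(p₁−p₀)/p₁} ≤ PN ≤ min{1,(1−p₀)/p₁}.
  lower = (p₁ − p₀)/p₁ = 0.125 / 0.31 ≈ 0.4032
  upper = min{1, (1 − p₀)/p₁} = 0.815 / 0.31 ≈ 2.6290 → capped at 1

0.403 ≤ PN ≤ 1.000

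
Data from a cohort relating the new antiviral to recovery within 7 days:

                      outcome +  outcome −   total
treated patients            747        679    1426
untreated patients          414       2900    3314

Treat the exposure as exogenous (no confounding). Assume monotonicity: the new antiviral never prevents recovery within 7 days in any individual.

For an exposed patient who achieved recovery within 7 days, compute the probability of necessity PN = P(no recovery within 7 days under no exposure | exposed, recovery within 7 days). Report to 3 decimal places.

p₁ = P(outcome | exposed) = 747/1426 = 0.52384
p₀ = P(outcome | unexposed) = 414/3314 = 0.12492
Under exogeneity and monotonicity, PN = (p₁ − p₀)/p₁.
PN = (0.52384 − 0.12492) / 0.52384 ≈ 0.7615

PN ≈ 0.762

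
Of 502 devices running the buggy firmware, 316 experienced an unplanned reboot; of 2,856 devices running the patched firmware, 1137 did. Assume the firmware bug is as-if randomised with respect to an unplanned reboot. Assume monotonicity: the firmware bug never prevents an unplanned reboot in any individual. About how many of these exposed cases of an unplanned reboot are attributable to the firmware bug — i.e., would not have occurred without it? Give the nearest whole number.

about 116 cases

p₁ = P(outcome | exposed) = 316/502 = 0.62948
p₀ = P(outcome | unexposed) = 1137/2856 = 0.39811
PN = (p₁ − p₀)/p₁ = (0.62948 − 0.39811) / 0.62948 ≈ 0.36756.
Attributable cases ≈ PN × (exposed cases) = 0.36756 × 316 ≈ 116.15.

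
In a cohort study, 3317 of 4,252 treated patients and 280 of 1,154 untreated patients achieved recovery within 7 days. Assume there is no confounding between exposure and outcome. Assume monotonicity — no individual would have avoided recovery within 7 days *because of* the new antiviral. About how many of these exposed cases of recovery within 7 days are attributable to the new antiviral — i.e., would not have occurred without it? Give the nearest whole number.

about 2285 cases

p₁ = P(outcome | exposed) = 3317/4252 = 0.7801
p₀ = P(outcome | unexposed) = 280/1154 = 0.24263
PN = (p₁ − p₀)/p₁ = (0.7801 − 0.24263) / 0.7801 ≈ 0.68897.
Attributable cases ≈ PN × (exposed cases) = 0.68897 × 3317 ≈ 2285.32.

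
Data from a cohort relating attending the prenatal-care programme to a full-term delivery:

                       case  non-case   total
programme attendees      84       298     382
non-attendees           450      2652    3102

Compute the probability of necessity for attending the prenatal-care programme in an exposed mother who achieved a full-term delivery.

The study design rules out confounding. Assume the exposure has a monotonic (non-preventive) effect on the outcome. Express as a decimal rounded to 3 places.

PN ≈ 0.340

p₁ = P(outcome | exposed) = 84/382 = 0.2199
p₀ = P(outcome | unexposed) = 450/3102 = 0.14507
Under exogeneity and monotonicity, PN = (p₁ − p₀) / p₁.
PN = (0.2199 − 0.14507) / 0.2199 = 0.074828 / 0.2199 ≈ 0.3403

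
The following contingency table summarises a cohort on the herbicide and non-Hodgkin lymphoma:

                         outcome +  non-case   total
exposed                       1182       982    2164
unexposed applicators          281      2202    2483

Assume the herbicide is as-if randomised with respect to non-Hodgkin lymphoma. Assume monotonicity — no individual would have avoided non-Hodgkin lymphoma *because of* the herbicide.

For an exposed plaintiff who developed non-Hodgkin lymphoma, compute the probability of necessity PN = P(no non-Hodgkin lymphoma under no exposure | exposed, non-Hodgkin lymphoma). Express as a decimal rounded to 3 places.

p₁ = P(outcome | exposed) = 1182/2164 = 0.54621
p₀ = P(outcome | unexposed) = 281/2483 = 0.11317
Under exogeneity and monotonicity, PN = (p₁ − p₀)/p₁.
PN = (0.54621 − 0.11317) / 0.54621 ≈ 0.7928

PN ≈ 0.793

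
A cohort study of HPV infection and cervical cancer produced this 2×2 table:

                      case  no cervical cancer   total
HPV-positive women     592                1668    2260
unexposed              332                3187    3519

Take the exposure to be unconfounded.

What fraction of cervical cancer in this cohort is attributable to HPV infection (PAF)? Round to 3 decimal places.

p₁ = P(outcome | exposed) = 592/2260 = 0.26195
p₀ = P(outcome | unexposed) = 332/3519 = 0.094345
Exposure prevalence π = 2260/5779 = 0.39107; overall risk P(Y=1) = 0.15989.
Under exogeneity, PAF = [P(Y=1) − p₀]/P(Y=1).
PAF = (0.15989 − 0.094345) / 0.15989 ≈ 0.4099

PAF ≈ 0.410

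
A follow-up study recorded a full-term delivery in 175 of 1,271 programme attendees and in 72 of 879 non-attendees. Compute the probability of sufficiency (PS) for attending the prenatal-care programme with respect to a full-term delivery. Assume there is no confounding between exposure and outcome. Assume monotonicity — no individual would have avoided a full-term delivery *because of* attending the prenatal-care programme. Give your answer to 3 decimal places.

p₁ = P(outcome | exposed) = 175/1271 = 0.13769
p₀ = P(outcome | unexposed) = 72/879 = 0.081911
Under exogeneity and monotonicity, PS = (p₁ − p₀) / (1 − p₀).
PS = (0.13769 − 0.081911) / (1 − 0.081911) = 0.055776 / 0.91809 ≈ 0.0608

PS ≈ 0.061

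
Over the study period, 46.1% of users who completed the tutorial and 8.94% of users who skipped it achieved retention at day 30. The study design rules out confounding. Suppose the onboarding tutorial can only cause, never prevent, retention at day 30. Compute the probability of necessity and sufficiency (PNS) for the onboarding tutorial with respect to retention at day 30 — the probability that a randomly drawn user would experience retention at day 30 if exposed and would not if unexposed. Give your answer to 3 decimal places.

p₁ = 0.461, p₀ = 0.0894.
Under exogeneity and monotonicity, PNS = p₁ − p₀.
PNS = 0.461 − 0.0894 = 0.3716

PNS ≈ 0.372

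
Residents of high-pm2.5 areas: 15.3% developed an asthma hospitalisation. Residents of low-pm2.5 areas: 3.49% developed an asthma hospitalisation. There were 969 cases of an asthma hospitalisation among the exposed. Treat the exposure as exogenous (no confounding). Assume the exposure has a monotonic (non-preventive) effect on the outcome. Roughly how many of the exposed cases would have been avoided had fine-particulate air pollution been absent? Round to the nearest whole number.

about 748 cases

p₁ = 0.153, p₀ = 0.0349.
PN = (p₁ − p₀)/p₁ = (0.153 − 0.0349) / 0.153 ≈ 0.77190.
Attributable cases ≈ PN × (exposed cases) = 0.77190 × 969 ≈ 747.97.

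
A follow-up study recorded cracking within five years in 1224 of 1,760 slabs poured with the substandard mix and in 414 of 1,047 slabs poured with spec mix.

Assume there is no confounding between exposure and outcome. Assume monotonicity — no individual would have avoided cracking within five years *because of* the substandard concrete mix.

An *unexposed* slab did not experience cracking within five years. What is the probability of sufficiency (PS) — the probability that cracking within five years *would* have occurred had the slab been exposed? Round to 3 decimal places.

p₁ = P(outcome | exposed) = 1224/1760 = 0.69545
p₀ = P(outcome | unexposed) = 414/1047 = 0.39542
Under exogeneity and monotonicity, PS = (p₁ − p₀) / (1 − p₀).
PS = (0.69545 − 0.39542) / (1 − 0.39542) = 0.30004 / 0.60458 ≈ 0.4963

PS ≈ 0.496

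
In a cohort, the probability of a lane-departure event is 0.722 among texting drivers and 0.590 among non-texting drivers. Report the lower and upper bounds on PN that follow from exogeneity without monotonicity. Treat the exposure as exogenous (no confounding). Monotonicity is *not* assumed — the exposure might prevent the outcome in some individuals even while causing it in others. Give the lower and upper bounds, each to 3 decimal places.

Let p₁ = 0.722, p₀ = 0.59.
Under exogeneity alone the bounds on PN are max{0,(p₁−p₀)/p₁} ≤ PN ≤ min{1,(1−p₀)/p₁}.
  lower = (p₁ − p₀)/p₁ = 0.132 / 0.722 ≈ 0.1828
  upper = min{1, (1 − p₀)/p₁} = 0.41 / 0.722 ≈ 0.5679

0.183 ≤ PN ≤ 0.568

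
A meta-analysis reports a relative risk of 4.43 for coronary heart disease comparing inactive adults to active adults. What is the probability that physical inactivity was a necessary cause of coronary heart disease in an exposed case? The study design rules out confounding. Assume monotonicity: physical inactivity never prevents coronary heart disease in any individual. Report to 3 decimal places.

PN ≈ 0.774

Under exogeneity and monotonicity, PN = (RR − 1) / RR = 1 − 1/RR.
PN = (4.43 − 1) / 4.43 = 3.43 / 4.43 ≈ 0.7743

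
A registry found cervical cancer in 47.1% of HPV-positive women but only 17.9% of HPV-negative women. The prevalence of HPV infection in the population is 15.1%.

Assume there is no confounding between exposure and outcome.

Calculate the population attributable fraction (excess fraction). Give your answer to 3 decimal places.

PAF ≈ 0.198

p₁ = 0.471, p₀ = 0.179.
Overall risk P(Y=1) = π·p₁ + (1−π)·p₀ = 0.151×0.471 + 0.849×0.179 = 0.22309.
Under exogeneity, PAF = [P(Y=1) − p₀] / P(Y=1).
PAF = (0.22309 − 0.179) / 0.22309 ≈ 0.1976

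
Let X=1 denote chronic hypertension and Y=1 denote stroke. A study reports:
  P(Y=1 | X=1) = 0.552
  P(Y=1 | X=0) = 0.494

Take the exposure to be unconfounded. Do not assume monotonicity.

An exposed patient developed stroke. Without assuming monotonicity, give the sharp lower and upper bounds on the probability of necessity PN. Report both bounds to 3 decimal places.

Let p₁ = 0.552, p₀ = 0.494.
Under exogeneity alone the bounds on PN are max{0,(p₁−p₀)/p₁} ≤ PN ≤ min{1,(1−p₀)/p₁}.
  lower = (p₁ − p₀)/p₁ = 0.058 / 0.552 ≈ 0.1051
  upper = min{1, (1 − p₀)/p₁} = 0.506 / 0.552 ≈ 0.9167

0.105 ≤ PN ≤ 0.917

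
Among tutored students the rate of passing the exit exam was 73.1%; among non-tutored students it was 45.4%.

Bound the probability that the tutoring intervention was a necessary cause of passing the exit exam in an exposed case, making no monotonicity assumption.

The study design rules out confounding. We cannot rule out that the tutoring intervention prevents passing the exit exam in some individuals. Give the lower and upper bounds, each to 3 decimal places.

p₁ = 0.731, p₀ = 0.454.
Under exogeneity alone the bounds on PN are max{0,(p₁−p₀)/p₁} ≤ PN ≤ min{1,(1−p₀)/p₁}.
  lower = (p₁ − p₀)/p₁ = 0.277 / 0.731 ≈ 0.3789
  upper = min{1, (1 − p₀)/p₁} = 0.546 / 0.731 ≈ 0.7469

0.379 ≤ PN ≤ 0.747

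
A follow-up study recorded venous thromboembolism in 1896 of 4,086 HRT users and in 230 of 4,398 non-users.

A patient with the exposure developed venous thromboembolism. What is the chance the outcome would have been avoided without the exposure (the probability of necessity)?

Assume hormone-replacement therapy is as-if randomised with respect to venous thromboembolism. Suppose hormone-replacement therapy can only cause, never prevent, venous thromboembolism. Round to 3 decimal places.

p₁ = P(outcome | exposed) = 1896/4086 = 0.46402
p₀ = P(outcome | unexposed) = 230/4398 = 0.052296
Under exogeneity and monotonicity, PN = (p₁ − p₀) / p₁.
PN = (0.46402 − 0.052296) / 0.46402 = 0.41173 / 0.46402 ≈ 0.8873

PN ≈ 0.887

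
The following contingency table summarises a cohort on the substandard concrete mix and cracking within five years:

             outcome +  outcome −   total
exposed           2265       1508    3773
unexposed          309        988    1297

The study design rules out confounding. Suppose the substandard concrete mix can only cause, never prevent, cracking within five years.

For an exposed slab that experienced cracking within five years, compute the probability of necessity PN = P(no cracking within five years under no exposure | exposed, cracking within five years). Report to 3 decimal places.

p₁ = P(outcome | exposed) = 2265/3773 = 0.60032
p₀ = P(outcome | unexposed) = 309/1297 = 0.23824
Under exogeneity and monotonicity, PN = (p₁ − p₀)/p₁.
PN = (0.60032 − 0.23824) / 0.60032 ≈ 0.6031

PN ≈ 0.603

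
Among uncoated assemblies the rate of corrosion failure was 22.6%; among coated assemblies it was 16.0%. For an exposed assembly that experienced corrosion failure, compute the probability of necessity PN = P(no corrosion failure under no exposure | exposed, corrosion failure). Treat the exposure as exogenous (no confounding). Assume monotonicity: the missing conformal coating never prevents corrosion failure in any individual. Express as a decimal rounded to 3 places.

p₁ = 0.226, p₀ = 0.16.
Under exogeneity and monotonicity, PN = (p₁ − p₀) / p₁.
PN = (0.226 − 0.16) / 0.226 = 0.066 / 0.226 ≈ 0.2920

PN ≈ 0.292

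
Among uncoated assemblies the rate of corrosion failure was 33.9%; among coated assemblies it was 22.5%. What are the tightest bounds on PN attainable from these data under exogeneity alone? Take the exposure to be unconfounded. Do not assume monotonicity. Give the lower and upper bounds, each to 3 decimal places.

p₁ = 0.339, p₀ = 0.225.
Under exogeneity alone the bounds on PN are max{0,(p₁−p₀)/p₁} ≤ PN ≤ min{1,(1−p₀)/p₁}.
  lower = (p₁ − p₀)/p₁ = 0.114 / 0.339 ≈ 0.3363
  upper = min{1, (1 − p₀)/p₁} = 0.775 / 0.339 ≈ 2.2861 → capped at 1

0.336 ≤ PN ≤ 1.000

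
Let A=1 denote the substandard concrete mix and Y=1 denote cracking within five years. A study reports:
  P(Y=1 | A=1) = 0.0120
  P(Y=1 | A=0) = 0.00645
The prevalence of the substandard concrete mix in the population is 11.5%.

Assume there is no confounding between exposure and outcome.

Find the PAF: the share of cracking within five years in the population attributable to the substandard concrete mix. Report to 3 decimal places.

Let p₁ = 0.012, p₀ = 0.00645.
Overall risk P(Y=1) = π·p₁ + (1−π)·p₀ = 0.115×0.012 + 0.885×0.00645 = 0.0070882.
Under exogeneity, PAF = [P(Y=1) − p₀] / P(Y=1).
PAF = (0.0070882 − 0.00645) / 0.0070882 ≈ 0.0900

PAF ≈ 0.090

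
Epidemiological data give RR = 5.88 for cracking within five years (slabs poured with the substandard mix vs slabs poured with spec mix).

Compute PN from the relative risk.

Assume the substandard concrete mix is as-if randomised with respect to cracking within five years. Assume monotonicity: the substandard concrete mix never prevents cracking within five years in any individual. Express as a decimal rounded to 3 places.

Under exogeneity and monotonicity, PN = (RR − 1) / RR = 1 − 1/RR.
PN = (5.88 − 1) / 5.88 = 4.88 / 5.88 ≈ 0.8299

PN ≈ 0.830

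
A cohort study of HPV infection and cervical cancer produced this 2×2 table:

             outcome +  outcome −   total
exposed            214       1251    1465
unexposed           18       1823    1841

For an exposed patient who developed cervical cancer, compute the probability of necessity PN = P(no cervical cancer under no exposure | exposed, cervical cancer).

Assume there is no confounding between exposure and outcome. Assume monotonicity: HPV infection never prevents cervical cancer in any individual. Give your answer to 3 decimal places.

PN ≈ 0.933

p₁ = P(outcome | exposed) = 214/1465 = 0.14608
p₀ = P(outcome | unexposed) = 18/1841 = 0.0097773
Under exogeneity and monotonicity, PN = (p₁ − p₀) / p₁.
PN = (0.14608 − 0.0097773) / 0.14608 = 0.1363 / 0.14608 ≈ 0.9331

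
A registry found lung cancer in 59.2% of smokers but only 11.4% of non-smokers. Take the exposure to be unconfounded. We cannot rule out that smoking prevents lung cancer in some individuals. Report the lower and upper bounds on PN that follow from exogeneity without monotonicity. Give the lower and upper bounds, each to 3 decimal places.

0.807 ≤ PN ≤ 1.000

p₁ = 0.592, p₀ = 0.114.
Under exogeneity alone the bounds on PN are max{0,(p₁−p₀)/p₁} ≤ PN ≤ min{1,(1−p₀)/p₁}.
  lower = (p₁ − p₀)/p₁ = 0.478 / 0.592 ≈ 0.8074
  upper = min{1, (1 − p₀)/p₁} = 0.886 / 0.592 ≈ 1.4966 → capped at 1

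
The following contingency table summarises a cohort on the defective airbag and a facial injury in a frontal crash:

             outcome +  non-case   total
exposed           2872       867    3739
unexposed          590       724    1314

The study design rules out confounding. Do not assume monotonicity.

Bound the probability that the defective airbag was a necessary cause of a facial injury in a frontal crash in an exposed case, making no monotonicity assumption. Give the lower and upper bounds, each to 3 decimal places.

p₁ = P(outcome | exposed) = 2872/3739 = 0.76812
p₀ = P(outcome | unexposed) = 590/1314 = 0.44901
Under exogeneity alone the bounds on PN are max{0,(p₁−p₀)/p₁} ≤ PN ≤ min{1,(1−p₀)/p₁}.
  lower = (p₁ − p₀)/p₁ = 0.31911 / 0.76812 ≈ 0.4154
  upper = min{1, (1 − p₀)/p₁} = 0.55099 / 0.76812 ≈ 0.7173

0.415 ≤ PN ≤ 0.717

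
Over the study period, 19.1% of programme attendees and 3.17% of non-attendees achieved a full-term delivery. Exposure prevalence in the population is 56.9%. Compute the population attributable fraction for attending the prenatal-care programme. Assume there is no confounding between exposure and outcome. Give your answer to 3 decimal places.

p₁ = 0.191, p₀ = 0.0317.
Overall risk P(Y=1) = π·p₁ + (1−π)·p₀ = 0.569×0.191 + 0.431×0.0317 = 0.12234.
Under exogeneity, PAF = [P(Y=1) − p₀] / P(Y=1).
PAF = (0.12234 − 0.0317) / 0.12234 ≈ 0.7409

PAF ≈ 0.741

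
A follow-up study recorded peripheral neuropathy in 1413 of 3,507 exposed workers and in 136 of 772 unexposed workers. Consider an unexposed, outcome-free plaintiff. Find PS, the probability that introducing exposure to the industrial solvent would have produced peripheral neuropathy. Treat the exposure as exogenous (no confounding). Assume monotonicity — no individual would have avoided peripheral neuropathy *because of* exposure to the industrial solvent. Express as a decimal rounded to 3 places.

p₁ = P(outcome | exposed) = 1413/3507 = 0.40291
p₀ = P(outcome | unexposed) = 136/772 = 0.17617
Under exogeneity and monotonicity, PS = (p₁ − p₀) / (1 − p₀).
PS = (0.40291 − 0.17617) / (1 − 0.17617) = 0.22674 / 0.82383 ≈ 0.2752

PS ≈ 0.275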